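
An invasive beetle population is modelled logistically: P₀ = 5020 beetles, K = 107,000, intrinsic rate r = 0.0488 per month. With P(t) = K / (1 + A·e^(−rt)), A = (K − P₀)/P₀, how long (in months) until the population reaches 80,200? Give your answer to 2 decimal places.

A = (107000 − 5020)/5020 = 20.31474
80200 = 107000/(1 + 20.31474·e^(−0.0488t)) → 1 + 20.31474·e^(−0.0488t) = 1.33416
e^(−0.0488t) = 0.016449 → t = ln(60.79262)/0.0488 = 4.10747/0.0488

t ≈ 84.17 months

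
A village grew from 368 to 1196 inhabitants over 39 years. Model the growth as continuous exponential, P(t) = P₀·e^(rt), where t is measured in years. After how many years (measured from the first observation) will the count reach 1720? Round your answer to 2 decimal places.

t ≈ 51.02 years

r = ln(1196/368) / 39 ≈ 0.030222 per year
t = ln(1720/368) / r = 1.542 / 0.030222 ≈ 51.022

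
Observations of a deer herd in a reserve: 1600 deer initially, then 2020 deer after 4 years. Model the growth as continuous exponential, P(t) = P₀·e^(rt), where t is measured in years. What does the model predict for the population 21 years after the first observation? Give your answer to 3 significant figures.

≈ 5,440 deer

r = ln(2020/1600) / 4 ≈ 0.058273 per year
P(21) = 1600 · e^(0.058273·21) = 1600 · 3.39989 ≈ 5439.82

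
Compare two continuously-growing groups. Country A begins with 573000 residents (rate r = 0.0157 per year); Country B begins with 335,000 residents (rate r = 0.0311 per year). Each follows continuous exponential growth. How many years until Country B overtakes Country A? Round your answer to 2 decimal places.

t ≈ 34.85 years

573000·e^(0.0157t) = 335000·e^(0.0311t)
573000/335000 = e^((0.0311 − 0.0157)t) → ln(1.71045) = 0.0154·t
t = 0.53676 / 0.0154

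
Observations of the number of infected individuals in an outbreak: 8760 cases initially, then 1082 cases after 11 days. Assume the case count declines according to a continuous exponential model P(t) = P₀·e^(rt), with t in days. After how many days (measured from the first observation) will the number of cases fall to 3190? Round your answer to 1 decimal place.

t ≈ 5.3 days

r = ln(1082/8760) / 11 ≈ -0.190126 per day
t = ln(3190/8760) / r = -1.01017 / -0.190126 ≈ 5.313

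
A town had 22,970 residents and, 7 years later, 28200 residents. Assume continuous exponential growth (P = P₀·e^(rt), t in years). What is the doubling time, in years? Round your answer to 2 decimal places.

doubling time ≈ 23.65 years

r = ln(28200/22970) / 7 = ln(1.22769) / 7 ≈ 0.029305 per year
doubling time = ln 2 / |r| = 0.69315 / 0.029305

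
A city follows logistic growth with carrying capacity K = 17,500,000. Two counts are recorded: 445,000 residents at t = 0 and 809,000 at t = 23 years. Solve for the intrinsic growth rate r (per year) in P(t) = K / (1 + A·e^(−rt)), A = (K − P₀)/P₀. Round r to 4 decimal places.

r ≈ 0.0269 per year

A = (17500000 − 445000)/445000 = 38.32584
809000 = 17500000/(1 + 38.32584·e^(−r·23)) → e^(−23r) = (21.63164 − 1)/38.32584 = 0.538322
r = −ln(0.538322)/23 = 0.6193/23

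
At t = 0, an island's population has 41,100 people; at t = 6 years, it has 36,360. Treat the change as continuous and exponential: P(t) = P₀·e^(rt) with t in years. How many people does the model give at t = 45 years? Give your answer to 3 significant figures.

r = ln(36360/41100) / 6 ≈ -0.020423 per year
P(45) = 41100 · e^(-0.020423·45) = 41100 · 0.3989 ≈ 16394.84

≈ 16,400 people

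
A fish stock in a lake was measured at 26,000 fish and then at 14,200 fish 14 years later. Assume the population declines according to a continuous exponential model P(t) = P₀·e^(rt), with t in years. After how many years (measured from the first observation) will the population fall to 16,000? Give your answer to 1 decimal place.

t ≈ 11.2 years

r = ln(14200/26000) / 14 ≈ -0.043204 per year
t = ln(16000/26000) / r = -0.48551 / -0.043204 ≈ 11.238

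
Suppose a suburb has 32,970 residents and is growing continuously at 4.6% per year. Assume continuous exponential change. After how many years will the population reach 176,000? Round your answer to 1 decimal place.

176000 = 32970 · e^(0.046·t)
t = ln(176000/32970) / 0.046 = ln(5.33819) / 0.046 = 1.67489 / 0.046

t ≈ 36.4 years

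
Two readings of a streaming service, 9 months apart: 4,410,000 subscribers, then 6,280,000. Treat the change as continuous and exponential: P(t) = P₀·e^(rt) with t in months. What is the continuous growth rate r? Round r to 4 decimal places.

6280000 = 4410000 · e^(r·9)
e^(9r) = 6280000/4410000 = 1.42404
r = ln(1.42404) / 9 = 0.3535 / 9

r ≈ 0.0393 per month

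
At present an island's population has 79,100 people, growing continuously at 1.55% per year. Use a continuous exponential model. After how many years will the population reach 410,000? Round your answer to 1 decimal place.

410000 = 79100 · e^(0.0155·t)
t = ln(410000/79100) / 0.0155 = ln(5.18331) / 0.0155 = 1.64544 / 0.0155

t ≈ 106.2 years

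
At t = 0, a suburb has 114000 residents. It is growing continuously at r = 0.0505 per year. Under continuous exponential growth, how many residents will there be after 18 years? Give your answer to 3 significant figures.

≈ 283,000 residents

P(18) = 114000 · e^(0.0505·18) = 114000 · e^(0.909)
= 114000 · 2.48184 ≈ 282929.7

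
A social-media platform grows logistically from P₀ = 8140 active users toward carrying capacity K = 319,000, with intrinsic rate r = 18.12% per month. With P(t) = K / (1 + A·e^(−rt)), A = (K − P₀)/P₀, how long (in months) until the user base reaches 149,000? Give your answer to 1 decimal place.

t ≈ 19.4 months

A = (319000 − 8140)/8140 = 38.18919
149000 = 319000/(1 + 38.18919·e^(−0.1812t)) → 1 + 38.18919·e^(−0.1812t) = 2.14094
e^(−0.1812t) = 0.029876 → t = ln(33.4717)/0.1812 = 3.5107/0.1812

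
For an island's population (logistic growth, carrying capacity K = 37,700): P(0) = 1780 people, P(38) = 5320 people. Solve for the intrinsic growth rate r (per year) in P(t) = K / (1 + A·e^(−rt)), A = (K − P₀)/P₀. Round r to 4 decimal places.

A = (37700 − 1780)/1780 = 20.17978
5320 = 37700/(1 + 20.17978·e^(−r·38)) → e^(−38r) = (7.08647 − 1)/20.17978 = 0.301612
r = −ln(0.301612)/38 = 1.19861/38

r ≈ 0.0315 per year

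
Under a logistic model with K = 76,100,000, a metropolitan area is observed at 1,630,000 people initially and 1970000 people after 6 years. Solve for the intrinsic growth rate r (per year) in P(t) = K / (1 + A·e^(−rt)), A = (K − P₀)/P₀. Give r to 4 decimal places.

A = (76100000 − 1630000)/1630000 = 45.68712
1970000 = 76100000/(1 + 45.68712·e^(−r·6)) → e^(−6r) = (38.62944 − 1)/45.68712 = 0.823634
r = −ln(0.823634)/6 = 0.19403/6

r ≈ 0.0323 per year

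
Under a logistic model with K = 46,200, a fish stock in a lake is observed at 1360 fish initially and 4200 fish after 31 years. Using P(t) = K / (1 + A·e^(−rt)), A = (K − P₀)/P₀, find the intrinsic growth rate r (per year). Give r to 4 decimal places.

A = (46200 − 1360)/1360 = 32.97059
4200 = 46200/(1 + 32.97059·e^(−r·31)) → e^(−31r) = (11 − 1)/32.97059 = 0.303301
r = −ln(0.303301)/31 = 1.19303/31

r ≈ 0.0385 per year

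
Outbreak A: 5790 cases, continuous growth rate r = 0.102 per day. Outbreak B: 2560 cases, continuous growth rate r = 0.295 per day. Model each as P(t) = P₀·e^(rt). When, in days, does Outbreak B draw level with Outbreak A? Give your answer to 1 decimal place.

t ≈ 4.2 days

5790·e^(0.102t) = 2560·e^(0.295t)
5790/2560 = e^((0.295 − 0.102)t) → ln(2.26172) = 0.193·t
t = 0.81613 / 0.193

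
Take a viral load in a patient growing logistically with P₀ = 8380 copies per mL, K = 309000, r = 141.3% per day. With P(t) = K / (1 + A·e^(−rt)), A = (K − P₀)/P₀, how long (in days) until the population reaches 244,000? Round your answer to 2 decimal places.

A = (309000 − 8380)/8380 = 35.87351
244000 = 309000/(1 + 35.87351·e^(−1.413t)) → 1 + 35.87351·e^(−1.413t) = 1.26639
e^(−1.413t) = 0.007426 → t = ln(134.66363)/1.413 = 4.90278/1.413

t ≈ 3.47 days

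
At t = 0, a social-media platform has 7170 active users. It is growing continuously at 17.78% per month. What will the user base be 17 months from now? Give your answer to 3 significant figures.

P(17) = 7170 · e^(0.1778·17) = 7170 · e^(3.0226)
= 7170 · 20.54464 ≈ 147305.06

≈ 147,000 active users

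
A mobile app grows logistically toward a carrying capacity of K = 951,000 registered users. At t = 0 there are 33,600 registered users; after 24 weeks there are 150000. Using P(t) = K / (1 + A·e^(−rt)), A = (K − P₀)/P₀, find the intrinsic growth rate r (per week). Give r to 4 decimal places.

r ≈ 0.0680 per week

A = (951000 − 33600)/33600 = 27.30357
150000 = 951000/(1 + 27.30357·e^(−r·24)) → e^(−24r) = (6.34 − 1)/27.30357 = 0.195579
r = −ln(0.195579)/24 = 1.63179/24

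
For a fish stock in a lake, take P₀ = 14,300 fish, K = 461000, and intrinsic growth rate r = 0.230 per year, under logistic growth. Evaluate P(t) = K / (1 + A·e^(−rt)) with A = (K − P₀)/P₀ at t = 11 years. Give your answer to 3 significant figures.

≈ 132,000 fish

A = (461000 − 14300)/14300 = 31.23776
P(11) = 461000 / (1 + 31.23776·e^(−0.23·11)) = 461000 / (1 + 31.23776·0.079659)
= 461000 / 3.48837 ≈ 132153.43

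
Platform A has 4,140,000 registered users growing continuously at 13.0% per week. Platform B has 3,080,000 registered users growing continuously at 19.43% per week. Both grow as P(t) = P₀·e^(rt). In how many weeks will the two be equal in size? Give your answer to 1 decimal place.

4140000·e^(0.13t) = 3080000·e^(0.1943t)
4140000/3080000 = e^((0.1943 − 0.13)t) → ln(1.34416) = 0.0643·t
t = 0.29577 / 0.0643

t ≈ 4.6 weeks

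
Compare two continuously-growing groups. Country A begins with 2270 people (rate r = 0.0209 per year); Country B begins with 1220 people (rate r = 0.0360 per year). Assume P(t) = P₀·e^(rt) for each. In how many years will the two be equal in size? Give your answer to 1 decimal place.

t ≈ 41.1 years

2270·e^(0.0209t) = 1220·e^(0.036t)
2270/1220 = e^((0.036 − 0.0209)t) → ln(1.86066) = 0.0151·t
t = 0.62093 / 0.0151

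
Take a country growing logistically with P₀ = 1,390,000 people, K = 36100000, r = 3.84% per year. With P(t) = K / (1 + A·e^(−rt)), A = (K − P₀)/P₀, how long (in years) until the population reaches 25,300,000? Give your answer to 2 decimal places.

A = (36100000 − 1390000)/1390000 = 24.97122
25300000 = 36100000/(1 + 24.97122·e^(−0.0384t)) → 1 + 24.97122·e^(−0.0384t) = 1.42688
e^(−0.0384t) = 0.017095 → t = ln(58.4974)/0.0384 = 4.06898/0.0384

t ≈ 105.96 years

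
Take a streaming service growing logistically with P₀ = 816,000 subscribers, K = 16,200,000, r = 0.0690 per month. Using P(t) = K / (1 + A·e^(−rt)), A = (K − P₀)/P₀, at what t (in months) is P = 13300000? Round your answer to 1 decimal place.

t ≈ 64.6 months

A = (16200000 − 816000)/816000 = 18.85294
13300000 = 16200000/(1 + 18.85294·e^(−0.069t)) → 1 + 18.85294·e^(−0.069t) = 1.21805
e^(−0.069t) = 0.011566 → t = ln(86.46349)/0.069 = 4.45972/0.069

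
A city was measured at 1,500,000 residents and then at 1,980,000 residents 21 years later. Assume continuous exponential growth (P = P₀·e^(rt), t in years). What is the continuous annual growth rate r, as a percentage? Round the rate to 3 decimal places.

1980000 = 1500000 · e^(r·21)
e^(21r) = 1980000/1500000 = 1.32
r = ln(1.32) / 21 = 0.27763 / 21

r ≈ 1.322% per year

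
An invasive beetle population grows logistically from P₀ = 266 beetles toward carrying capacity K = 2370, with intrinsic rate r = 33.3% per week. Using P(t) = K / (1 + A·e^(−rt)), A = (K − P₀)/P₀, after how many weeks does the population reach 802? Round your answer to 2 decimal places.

t ≈ 4.20 weeks

A = (2370 − 266)/266 = 7.90977
802 = 2370/(1 + 7.90977·e^(−0.333t)) → 1 + 7.90977·e^(−0.333t) = 2.95511
e^(−0.333t) = 0.247177 → t = ln(4.04569)/0.333 = 1.39765/0.333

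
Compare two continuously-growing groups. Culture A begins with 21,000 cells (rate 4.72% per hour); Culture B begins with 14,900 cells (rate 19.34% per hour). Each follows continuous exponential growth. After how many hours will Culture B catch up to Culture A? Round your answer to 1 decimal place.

21000·e^(0.0472t) = 14900·e^(0.1934t)
21000/14900 = e^((0.1934 − 0.0472)t) → ln(1.4094) = 0.1462·t
t = 0.34316 / 0.1462

t ≈ 2.3 hours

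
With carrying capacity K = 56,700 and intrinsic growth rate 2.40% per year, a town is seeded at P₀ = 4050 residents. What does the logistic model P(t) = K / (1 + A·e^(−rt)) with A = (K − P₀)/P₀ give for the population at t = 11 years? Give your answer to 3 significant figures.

≈ 5,160 residents

A = (56700 − 4050)/4050 = 13
P(11) = 56700 / (1 + 13·e^(−0.024·11)) = 56700 / (1 + 13·0.767974)
= 56700 / 10.98366 ≈ 5162.22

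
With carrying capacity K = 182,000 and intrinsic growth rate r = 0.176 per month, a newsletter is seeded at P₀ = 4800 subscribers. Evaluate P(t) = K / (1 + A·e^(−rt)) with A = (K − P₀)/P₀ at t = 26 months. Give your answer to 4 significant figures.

A = (182000 − 4800)/4800 = 36.91667
P(26) = 182000 / (1 + 36.91667·e^(−0.176·26)) = 182000 / (1 + 36.91667·0.010296)
= 182000 / 1.38009 ≈ 131875.08

≈ 131,900 subscribers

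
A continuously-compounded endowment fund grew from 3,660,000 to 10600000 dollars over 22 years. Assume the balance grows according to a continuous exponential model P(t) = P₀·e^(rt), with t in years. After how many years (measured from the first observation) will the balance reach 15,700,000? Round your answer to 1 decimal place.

t ≈ 30.1 years

r = ln(10600000/3660000) / 22 ≈ 0.048336 per year
t = ln(15700000/3660000) / r = 1.4562 / 0.048336 ≈ 30.127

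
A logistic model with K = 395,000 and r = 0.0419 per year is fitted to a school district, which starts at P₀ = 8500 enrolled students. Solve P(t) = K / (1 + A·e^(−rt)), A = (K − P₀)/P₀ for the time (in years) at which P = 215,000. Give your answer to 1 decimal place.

t ≈ 95.3 years

A = (395000 − 8500)/8500 = 45.47059
215000 = 395000/(1 + 45.47059·e^(−0.0419t)) → 1 + 45.47059·e^(−0.0419t) = 1.83721
e^(−0.0419t) = 0.018412 → t = ln(54.31209)/0.0419 = 3.99475/0.0419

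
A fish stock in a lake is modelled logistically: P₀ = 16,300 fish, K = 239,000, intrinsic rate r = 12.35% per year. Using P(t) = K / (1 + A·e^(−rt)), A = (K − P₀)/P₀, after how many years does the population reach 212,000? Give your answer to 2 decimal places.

t ≈ 37.86 years

A = (239000 − 16300)/16300 = 13.66258
212000 = 239000/(1 + 13.66258·e^(−0.1235t)) → 1 + 13.66258·e^(−0.1235t) = 1.12736
e^(−0.1235t) = 0.009322 → t = ln(107.27653)/0.1235 = 4.67541/0.1235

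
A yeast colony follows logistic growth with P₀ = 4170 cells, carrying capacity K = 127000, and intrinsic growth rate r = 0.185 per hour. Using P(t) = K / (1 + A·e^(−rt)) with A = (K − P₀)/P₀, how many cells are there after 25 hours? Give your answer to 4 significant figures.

≈ 98,540 cells

A = (127000 − 4170)/4170 = 29.45564
P(25) = 127000 / (1 + 29.45564·e^(−0.185·25)) = 127000 / (1 + 29.45564·0.009804)
= 127000 / 1.28877 ≈ 98543.35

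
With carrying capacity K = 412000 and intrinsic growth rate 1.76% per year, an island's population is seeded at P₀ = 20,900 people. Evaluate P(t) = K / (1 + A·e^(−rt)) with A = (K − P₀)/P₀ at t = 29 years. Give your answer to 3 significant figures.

A = (412000 − 20900)/20900 = 18.71292
P(29) = 412000 / (1 + 18.71292·e^(−0.0176·29)) = 412000 / (1 + 18.71292·0.600255)
= 412000 / 12.23253 ≈ 33680.68

≈ 33,700 people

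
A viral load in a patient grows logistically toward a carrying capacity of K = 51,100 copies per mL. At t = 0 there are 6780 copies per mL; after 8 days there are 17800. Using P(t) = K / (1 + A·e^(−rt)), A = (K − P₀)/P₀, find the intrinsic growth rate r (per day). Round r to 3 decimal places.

A = (51100 − 6780)/6780 = 6.53687
17800 = 51100/(1 + 6.53687·e^(−r·8)) → e^(−8r) = (2.87079 − 1)/6.53687 = 0.28619
r = −ln(0.28619)/8 = 1.2511/8

r ≈ 0.156 per day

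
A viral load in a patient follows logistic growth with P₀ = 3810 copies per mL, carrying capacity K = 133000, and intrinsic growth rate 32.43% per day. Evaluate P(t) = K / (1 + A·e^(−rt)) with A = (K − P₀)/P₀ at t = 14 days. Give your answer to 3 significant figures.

A = (133000 − 3810)/3810 = 33.90814
P(14) = 133000 / (1 + 33.90814·e^(−0.3243·14)) = 133000 / (1 + 33.90814·0.010671)
= 133000 / 1.36184 ≈ 97661.78

≈ 97,700 copies per mL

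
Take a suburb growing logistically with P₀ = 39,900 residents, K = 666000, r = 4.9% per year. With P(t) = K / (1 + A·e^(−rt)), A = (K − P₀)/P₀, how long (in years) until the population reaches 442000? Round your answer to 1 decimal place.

t ≈ 70.1 years

A = (666000 − 39900)/39900 = 15.69173
442000 = 666000/(1 + 15.69173·e^(−0.049t)) → 1 + 15.69173·e^(−0.049t) = 1.50679
e^(−0.049t) = 0.032296 → t = ln(30.96314)/0.049 = 3.4328/0.049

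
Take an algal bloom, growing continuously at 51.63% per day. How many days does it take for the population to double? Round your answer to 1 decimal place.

doubling time ≈ 1.3 days

doubling time = ln(2) / |r| = 0.69315 / 0.5163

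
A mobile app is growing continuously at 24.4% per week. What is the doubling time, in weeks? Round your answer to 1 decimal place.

doubling time = ln(2) / |r| = 0.69315 / 0.244

doubling time ≈ 2.8 weeks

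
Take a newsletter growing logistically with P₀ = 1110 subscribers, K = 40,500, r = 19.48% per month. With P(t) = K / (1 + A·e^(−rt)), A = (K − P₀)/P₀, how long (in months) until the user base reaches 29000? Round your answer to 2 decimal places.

t ≈ 23.07 months

A = (40500 − 1110)/1110 = 35.48649
29000 = 40500/(1 + 35.48649·e^(−0.1948t)) → 1 + 35.48649·e^(−0.1948t) = 1.39655
e^(−0.1948t) = 0.011175 → t = ln(89.48766)/0.1948 = 4.4941/0.1948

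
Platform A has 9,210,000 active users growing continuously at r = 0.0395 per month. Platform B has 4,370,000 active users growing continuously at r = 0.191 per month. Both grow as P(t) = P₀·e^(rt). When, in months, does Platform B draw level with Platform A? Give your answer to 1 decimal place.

9210000·e^(0.0395t) = 4370000·e^(0.191t)
9210000/4370000 = e^((0.191 − 0.0395)t) → ln(2.10755) = 0.1515·t
t = 0.74553 / 0.1515

t ≈ 4.9 months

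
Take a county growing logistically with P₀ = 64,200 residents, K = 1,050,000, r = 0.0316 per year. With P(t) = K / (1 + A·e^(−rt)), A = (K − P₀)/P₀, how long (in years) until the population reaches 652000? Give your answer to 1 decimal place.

t ≈ 102.1 years

A = (1050000 − 64200)/64200 = 15.35514
652000 = 1050000/(1 + 15.35514·e^(−0.0316t)) → 1 + 15.35514·e^(−0.0316t) = 1.61043
e^(−0.0316t) = 0.039754 → t = ln(25.15465)/0.0316 = 3.22504/0.0316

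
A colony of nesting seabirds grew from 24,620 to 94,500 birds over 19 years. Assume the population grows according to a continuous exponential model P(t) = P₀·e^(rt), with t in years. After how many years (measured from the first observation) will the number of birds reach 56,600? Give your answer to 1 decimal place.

t ≈ 11.8 years

r = ln(94500/24620) / 19 ≈ 0.070792 per year
t = ln(56600/24620) / r = 0.83245 / 0.070792 ≈ 11.759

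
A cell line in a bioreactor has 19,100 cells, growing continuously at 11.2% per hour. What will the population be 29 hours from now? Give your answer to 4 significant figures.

≈ 491,600 cells

P(29) = 19100 · e^(0.112·29) = 19100 · e^(3.248)
= 19100 · 25.73881 ≈ 491611.29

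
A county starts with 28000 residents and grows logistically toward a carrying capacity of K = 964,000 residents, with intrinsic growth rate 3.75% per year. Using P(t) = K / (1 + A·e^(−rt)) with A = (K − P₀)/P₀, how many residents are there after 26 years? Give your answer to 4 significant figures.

A = (964000 − 28000)/28000 = 33.42857
P(26) = 964000 / (1 + 33.42857·e^(−0.0375·26)) = 964000 / (1 + 33.42857·0.377192)
= 964000 / 13.609 ≈ 70835.47

≈ 70,840 residents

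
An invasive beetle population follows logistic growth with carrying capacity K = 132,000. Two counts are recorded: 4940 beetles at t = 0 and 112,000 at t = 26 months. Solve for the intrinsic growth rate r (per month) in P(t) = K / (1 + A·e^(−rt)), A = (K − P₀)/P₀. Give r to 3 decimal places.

r ≈ 0.191 per month

A = (132000 − 4940)/4940 = 25.72065
112000 = 132000/(1 + 25.72065·e^(−r·26)) → e^(−26r) = (1.17857 − 1)/25.72065 = 0.006943
r = −ln(0.006943)/26 = 4.97006/26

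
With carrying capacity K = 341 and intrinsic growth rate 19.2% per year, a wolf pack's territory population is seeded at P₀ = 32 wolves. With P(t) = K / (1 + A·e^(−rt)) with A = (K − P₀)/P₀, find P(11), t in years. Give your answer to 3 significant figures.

A = (341 − 32)/32 = 9.65625
P(11) = 341 / (1 + 9.65625·e^(−0.192·11)) = 341 / (1 + 9.65625·0.120996)
= 341 / 2.16837 ≈ 157.26

≈ 157 wolves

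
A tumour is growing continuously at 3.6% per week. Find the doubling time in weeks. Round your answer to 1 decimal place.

doubling time = ln(2) / |r| = 0.69315 / 0.036

doubling time ≈ 19.3 weeks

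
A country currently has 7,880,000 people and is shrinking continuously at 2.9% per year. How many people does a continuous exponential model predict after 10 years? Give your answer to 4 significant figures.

P(10) = 7880000 · e^(-0.029·10) = 7880000 · e^(-0.29)
= 7880000 · 0.74826 ≈ 5896316.91

≈ 5,896,000 people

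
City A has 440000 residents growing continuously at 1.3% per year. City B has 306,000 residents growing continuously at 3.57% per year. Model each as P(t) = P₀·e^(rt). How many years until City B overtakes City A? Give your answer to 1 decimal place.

440000·e^(0.013t) = 306000·e^(0.0357t)
440000/306000 = e^((0.0357 − 0.013)t) → ln(1.43791) = 0.0227·t
t = 0.36319 / 0.0227

t ≈ 16.0 years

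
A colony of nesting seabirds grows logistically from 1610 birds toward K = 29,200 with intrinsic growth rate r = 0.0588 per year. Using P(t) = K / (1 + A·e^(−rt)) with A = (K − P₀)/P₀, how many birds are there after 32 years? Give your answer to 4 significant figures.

≈ 8,087 birds

A = (29200 − 1610)/1610 = 17.13665
P(32) = 29200 / (1 + 17.13665·e^(−0.0588·32)) = 29200 / (1 + 17.13665·0.152346)
= 29200 / 3.6107 ≈ 8087.07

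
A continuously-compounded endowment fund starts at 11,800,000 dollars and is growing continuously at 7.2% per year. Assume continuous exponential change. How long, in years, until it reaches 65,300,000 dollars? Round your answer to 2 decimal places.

65300000 = 11800000 · e^(0.072·t)
t = ln(65300000/11800000) / 0.072 = ln(5.5339) / 0.072 = 1.71089 / 0.072

t ≈ 23.76 years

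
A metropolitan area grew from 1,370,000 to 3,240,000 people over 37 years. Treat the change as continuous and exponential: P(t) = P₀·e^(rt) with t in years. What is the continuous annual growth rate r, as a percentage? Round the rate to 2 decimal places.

r ≈ 2.33% per year

3240000 = 1370000 · e^(r·37)
e^(37r) = 3240000/1370000 = 2.36496
r = ln(2.36496) / 37 = 0.86076 / 37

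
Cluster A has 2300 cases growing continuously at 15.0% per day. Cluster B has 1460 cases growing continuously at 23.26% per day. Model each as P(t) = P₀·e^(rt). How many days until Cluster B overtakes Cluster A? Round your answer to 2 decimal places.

2300·e^(0.15t) = 1460·e^(0.2326t)
2300/1460 = e^((0.2326 − 0.15)t) → ln(1.57534) = 0.0826·t
t = 0.45447 / 0.0826

t ≈ 5.50 days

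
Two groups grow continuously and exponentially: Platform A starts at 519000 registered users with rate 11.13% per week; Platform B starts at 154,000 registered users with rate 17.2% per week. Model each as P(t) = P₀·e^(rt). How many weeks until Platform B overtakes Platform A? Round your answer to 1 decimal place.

519000·e^(0.1113t) = 154000·e^(0.172t)
519000/154000 = e^((0.172 − 0.1113)t) → ln(3.37013) = 0.0607·t
t = 1.21495 / 0.0607

t ≈ 20.0 weeks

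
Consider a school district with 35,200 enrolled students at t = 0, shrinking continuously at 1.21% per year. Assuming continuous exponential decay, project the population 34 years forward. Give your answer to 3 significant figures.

≈ 23,300 enrolled students

P(34) = 35200 · e^(-0.0121·34) = 35200 · e^(-0.4114)
= 35200 · 0.66272 ≈ 23327.81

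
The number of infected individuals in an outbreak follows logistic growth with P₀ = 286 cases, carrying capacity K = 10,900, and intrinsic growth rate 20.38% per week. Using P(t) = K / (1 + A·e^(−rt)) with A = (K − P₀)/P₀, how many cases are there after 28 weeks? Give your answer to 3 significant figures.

A = (10900 − 286)/286 = 37.11189
P(28) = 10900 / (1 + 37.11189·e^(−0.2038·28)) = 10900 / (1 + 37.11189·0.003325)
= 10900 / 1.12338 ≈ 9702.84

≈ 9,700 cases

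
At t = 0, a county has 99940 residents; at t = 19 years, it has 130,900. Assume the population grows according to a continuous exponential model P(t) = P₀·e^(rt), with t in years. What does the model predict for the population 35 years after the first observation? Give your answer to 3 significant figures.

≈ 164,000 residents

r = ln(130900/99940) / 19 ≈ 0.014203 per year
P(35) = 99940 · e^(0.014203·35) = 99940 · 1.64398 ≈ 164298.89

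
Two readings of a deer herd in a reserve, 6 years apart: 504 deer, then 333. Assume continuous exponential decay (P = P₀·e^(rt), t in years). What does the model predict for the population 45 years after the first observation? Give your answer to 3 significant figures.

r = ln(333/504) / 6 ≈ -0.069072 per year
P(45) = 504 · e^(-0.069072·45) = 504 · 0.04468 ≈ 22.52

≈ 22.5 deer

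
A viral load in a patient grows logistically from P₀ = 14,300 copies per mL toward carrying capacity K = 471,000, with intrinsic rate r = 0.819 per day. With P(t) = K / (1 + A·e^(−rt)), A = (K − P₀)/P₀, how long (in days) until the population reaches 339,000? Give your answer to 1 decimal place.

t ≈ 5.4 days

A = (471000 − 14300)/14300 = 31.93706
339000 = 471000/(1 + 31.93706·e^(−0.819t)) → 1 + 31.93706·e^(−0.819t) = 1.38938
e^(−0.819t) = 0.012192 → t = ln(82.02018)/0.819 = 4.40697/0.819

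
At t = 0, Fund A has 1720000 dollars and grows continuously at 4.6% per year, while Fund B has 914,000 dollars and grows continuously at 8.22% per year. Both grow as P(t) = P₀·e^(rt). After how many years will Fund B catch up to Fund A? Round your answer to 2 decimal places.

t ≈ 17.47 years

1720000·e^(0.046t) = 914000·e^(0.0822t)
1720000/914000 = e^((0.0822 − 0.046)t) → ln(1.88184) = 0.0362·t
t = 0.63225 / 0.0362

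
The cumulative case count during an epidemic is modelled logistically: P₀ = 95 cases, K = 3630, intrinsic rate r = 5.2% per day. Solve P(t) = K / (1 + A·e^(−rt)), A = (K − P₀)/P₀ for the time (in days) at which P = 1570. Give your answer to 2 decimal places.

A = (3630 − 95)/95 = 37.21053
1570 = 3630/(1 + 37.21053·e^(−0.052t)) → 1 + 37.21053·e^(−0.052t) = 2.3121
e^(−0.052t) = 0.035262 → t = ln(28.35948)/0.052 = 3.34496/0.052

t ≈ 64.33 days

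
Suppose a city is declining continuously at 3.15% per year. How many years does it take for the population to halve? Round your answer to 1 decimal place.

half-life = ln(2) / |r| = 0.69315 / 0.0315

half-life ≈ 22.0 years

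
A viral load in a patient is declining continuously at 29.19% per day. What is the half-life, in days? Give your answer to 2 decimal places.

half-life ≈ 2.37 days

half-life = ln(2) / |r| = 0.69315 / 0.2919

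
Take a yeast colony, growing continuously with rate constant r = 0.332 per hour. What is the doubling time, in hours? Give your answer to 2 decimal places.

doubling time = ln(2) / |r| = 0.69315 / 0.332

doubling time ≈ 2.09 hours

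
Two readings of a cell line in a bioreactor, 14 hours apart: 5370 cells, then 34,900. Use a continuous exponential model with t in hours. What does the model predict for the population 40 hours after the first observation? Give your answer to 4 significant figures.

r = ln(34900/5370) / 14 ≈ 0.13369 per hour
P(40) = 5370 · e^(0.13369·40) = 5370 · 210.1028 ≈ 1128252.02

≈ 1,128,000 cells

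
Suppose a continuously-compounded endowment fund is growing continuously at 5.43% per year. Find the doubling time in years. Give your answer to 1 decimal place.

doubling time = ln(2) / |r| = 0.69315 / 0.0543

doubling time ≈ 12.8 years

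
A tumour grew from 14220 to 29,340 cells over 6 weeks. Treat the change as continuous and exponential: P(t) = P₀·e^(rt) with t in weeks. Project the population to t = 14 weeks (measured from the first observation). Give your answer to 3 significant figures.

r = ln(29340/14220) / 6 ≈ 0.120717 per week
P(14) = 14220 · e^(0.120717·14) = 14220 · 5.41969 ≈ 77068.01

≈ 77,100 cells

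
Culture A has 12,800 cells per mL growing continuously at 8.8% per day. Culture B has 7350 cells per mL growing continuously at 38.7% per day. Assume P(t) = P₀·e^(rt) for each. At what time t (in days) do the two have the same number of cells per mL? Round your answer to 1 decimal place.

t ≈ 1.9 days

12800·e^(0.088t) = 7350·e^(0.387t)
12800/7350 = e^((0.387 − 0.088)t) → ln(1.7415) = 0.299·t
t = 0.55474 / 0.299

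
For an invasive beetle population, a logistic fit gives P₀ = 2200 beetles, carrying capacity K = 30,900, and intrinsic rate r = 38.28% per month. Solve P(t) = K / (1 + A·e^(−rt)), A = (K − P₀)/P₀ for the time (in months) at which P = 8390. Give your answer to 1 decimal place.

A = (30900 − 2200)/2200 = 13.04545
8390 = 30900/(1 + 13.04545·e^(−0.3828t)) → 1 + 13.04545·e^(−0.3828t) = 3.68296
e^(−0.3828t) = 0.205662 → t = ln(4.86234)/0.3828 = 1.58152/0.3828

t ≈ 4.1 months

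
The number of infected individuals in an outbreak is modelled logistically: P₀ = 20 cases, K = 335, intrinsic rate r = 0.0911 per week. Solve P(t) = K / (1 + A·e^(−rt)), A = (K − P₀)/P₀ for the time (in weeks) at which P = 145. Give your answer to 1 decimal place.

t ≈ 27.3 weeks

A = (335 − 20)/20 = 15.75
145 = 335/(1 + 15.75·e^(−0.0911t)) → 1 + 15.75·e^(−0.0911t) = 2.31034
e^(−0.0911t) = 0.083196 → t = ln(12.01974)/0.0911 = 2.48655/0.0911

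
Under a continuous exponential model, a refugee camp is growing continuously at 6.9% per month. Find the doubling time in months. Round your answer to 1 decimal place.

doubling time = ln(2) / |r| = 0.69315 / 0.069

doubling time ≈ 10.0 months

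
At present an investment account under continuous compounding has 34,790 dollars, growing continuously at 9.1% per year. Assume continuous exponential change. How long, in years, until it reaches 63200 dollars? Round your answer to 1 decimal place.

63200 = 34790 · e^(0.091·t)
t = ln(63200/34790) / 0.091 = ln(1.81661) / 0.091 = 0.59697 / 0.091

t ≈ 6.6 years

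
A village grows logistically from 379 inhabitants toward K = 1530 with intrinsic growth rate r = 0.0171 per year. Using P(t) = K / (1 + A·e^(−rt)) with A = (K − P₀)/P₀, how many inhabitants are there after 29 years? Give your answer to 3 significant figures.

A = (1530 − 379)/379 = 3.03694
P(29) = 1530 / (1 + 3.03694·e^(−0.0171·29)) = 1530 / (1 + 3.03694·0.609023)
= 1530 / 2.84956 ≈ 536.92

≈ 537 inhabitants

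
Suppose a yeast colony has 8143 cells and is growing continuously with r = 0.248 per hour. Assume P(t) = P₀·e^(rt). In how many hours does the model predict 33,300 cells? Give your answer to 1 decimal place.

t ≈ 5.7 hours

33300 = 8143 · e^(0.248·t)
t = ln(33300/8143) / 0.248 = ln(4.0894) / 0.248 = 1.4084 / 0.248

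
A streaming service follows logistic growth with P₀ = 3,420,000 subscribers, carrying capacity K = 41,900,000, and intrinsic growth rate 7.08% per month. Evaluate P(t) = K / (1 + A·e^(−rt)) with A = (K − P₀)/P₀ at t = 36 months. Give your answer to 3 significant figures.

≈ 22,300,000 subscribers

A = (41900000 − 3420000)/3420000 = 11.25146
P(36) = 41900000 / (1 + 11.25146·e^(−0.0708·36)) = 41900000 / (1 + 11.25146·0.078175)
= 41900000 / 1.87959 ≈ 22292122.07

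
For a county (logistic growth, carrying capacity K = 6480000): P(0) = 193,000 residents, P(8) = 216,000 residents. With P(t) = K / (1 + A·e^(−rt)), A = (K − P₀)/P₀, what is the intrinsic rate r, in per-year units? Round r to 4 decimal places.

A = (6480000 − 193000)/193000 = 32.57513
216000 = 6480000/(1 + 32.57513·e^(−r·8)) → e^(−8r) = (30 − 1)/32.57513 = 0.89025
r = −ln(0.89025)/8 = 0.11625/8

r ≈ 0.0145 per year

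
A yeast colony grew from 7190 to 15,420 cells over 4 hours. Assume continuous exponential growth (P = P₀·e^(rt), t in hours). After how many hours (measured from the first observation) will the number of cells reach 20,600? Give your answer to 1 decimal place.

t ≈ 5.5 hours

r = ln(15420/7190) / 4 ≈ 0.190744 per hour
t = ln(20600/7190) / r = 1.0526 / 0.190744 ≈ 5.518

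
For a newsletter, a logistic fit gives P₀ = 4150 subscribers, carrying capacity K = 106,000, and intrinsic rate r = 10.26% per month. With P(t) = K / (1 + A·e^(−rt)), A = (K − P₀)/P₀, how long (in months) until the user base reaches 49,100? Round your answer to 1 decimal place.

t ≈ 29.8 months

A = (106000 − 4150)/4150 = 24.54217
49100 = 106000/(1 + 24.54217·e^(−0.1026t)) → 1 + 24.54217·e^(−0.1026t) = 2.15886
e^(−0.1026t) = 0.047219 → t = ln(21.17786)/0.1026 = 3.05296/0.1026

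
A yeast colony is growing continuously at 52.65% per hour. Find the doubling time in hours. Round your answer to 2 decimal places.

doubling time = ln(2) / |r| = 0.69315 / 0.5265

doubling time ≈ 1.32 hours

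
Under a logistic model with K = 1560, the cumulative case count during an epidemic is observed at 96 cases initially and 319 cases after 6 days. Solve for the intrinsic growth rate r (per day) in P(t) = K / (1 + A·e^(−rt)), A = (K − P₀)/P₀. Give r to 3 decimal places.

r ≈ 0.228 per day

A = (1560 − 96)/96 = 15.25
319 = 1560/(1 + 15.25·e^(−r·6)) → e^(−6r) = (4.89028 − 1)/15.25 = 0.2551
r = −ln(0.2551)/6 = 1.3661/6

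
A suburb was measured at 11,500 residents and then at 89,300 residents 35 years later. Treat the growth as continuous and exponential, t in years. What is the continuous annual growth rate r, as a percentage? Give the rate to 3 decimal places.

89300 = 11500 · e^(r·35)
e^(35r) = 89300/11500 = 7.76522
r = ln(7.76522) / 35 = 2.04965 / 35

r ≈ 5.856% per year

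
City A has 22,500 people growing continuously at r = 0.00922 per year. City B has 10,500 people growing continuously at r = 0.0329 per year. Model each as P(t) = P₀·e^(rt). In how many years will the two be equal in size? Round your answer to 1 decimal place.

t ≈ 32.2 years

22500·e^(0.00922t) = 10500·e^(0.0329t)
22500/10500 = e^((0.0329 − 0.00922)t) → ln(2.14286) = 0.02368·t
t = 0.76214 / 0.02368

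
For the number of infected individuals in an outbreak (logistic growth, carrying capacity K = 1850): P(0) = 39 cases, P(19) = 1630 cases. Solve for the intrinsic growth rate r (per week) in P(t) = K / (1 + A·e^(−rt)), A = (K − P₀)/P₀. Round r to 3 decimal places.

r ≈ 0.307 per week

A = (1850 − 39)/39 = 46.4359
1630 = 1850/(1 + 46.4359·e^(−r·19)) → e^(−19r) = (1.13497 − 1)/46.4359 = 0.002907
r = −ln(0.002907)/19 = 5.84078/19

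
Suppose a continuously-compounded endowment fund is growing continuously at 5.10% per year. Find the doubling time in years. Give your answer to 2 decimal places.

doubling time ≈ 13.59 years

doubling time = ln(2) / |r| = 0.69315 / 0.051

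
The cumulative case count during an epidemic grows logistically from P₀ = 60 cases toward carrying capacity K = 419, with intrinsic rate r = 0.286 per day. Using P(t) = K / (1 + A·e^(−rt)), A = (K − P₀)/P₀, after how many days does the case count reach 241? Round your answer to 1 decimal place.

A = (419 − 60)/60 = 5.98333
241 = 419/(1 + 5.98333·e^(−0.286t)) → 1 + 5.98333·e^(−0.286t) = 1.73859
e^(−0.286t) = 0.123441 → t = ln(8.10103)/0.286 = 2.09199/0.286

t ≈ 7.3 days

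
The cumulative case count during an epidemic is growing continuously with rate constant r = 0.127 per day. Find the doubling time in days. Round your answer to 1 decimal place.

doubling time = ln(2) / |r| = 0.69315 / 0.127

doubling time ≈ 5.5 days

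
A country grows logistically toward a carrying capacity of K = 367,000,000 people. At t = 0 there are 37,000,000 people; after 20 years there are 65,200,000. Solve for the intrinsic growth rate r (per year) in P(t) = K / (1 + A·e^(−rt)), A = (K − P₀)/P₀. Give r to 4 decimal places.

A = (367000000 − 37000000)/37000000 = 8.91892
65200000 = 367000000/(1 + 8.91892·e^(−r·20)) → e^(−20r) = (5.62883 − 1)/8.91892 = 0.518991
r = −ln(0.518991)/20 = 0.65587/20

r ≈ 0.0328 per year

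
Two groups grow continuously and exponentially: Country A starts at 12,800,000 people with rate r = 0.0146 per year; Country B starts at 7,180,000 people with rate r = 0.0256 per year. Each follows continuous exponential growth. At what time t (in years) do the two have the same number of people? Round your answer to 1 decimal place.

t ≈ 52.6 years

12800000·e^(0.0146t) = 7180000·e^(0.0256t)
12800000/7180000 = e^((0.0256 − 0.0146)t) → ln(1.78273) = 0.011·t
t = 0.57815 / 0.011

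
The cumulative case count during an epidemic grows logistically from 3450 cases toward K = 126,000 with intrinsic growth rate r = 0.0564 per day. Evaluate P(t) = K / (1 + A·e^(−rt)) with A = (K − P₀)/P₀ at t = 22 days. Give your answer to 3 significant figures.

A = (126000 − 3450)/3450 = 35.52174
P(22) = 126000 / (1 + 35.52174·e^(−0.0564·22)) = 126000 / (1 + 35.52174·0.289153)
= 126000 / 11.27121 ≈ 11178.92

≈ 11,200 cases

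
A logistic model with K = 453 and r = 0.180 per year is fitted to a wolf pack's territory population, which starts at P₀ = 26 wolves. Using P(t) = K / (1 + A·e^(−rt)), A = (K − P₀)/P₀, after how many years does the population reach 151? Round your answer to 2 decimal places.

t ≈ 11.70 years

A = (453 − 26)/26 = 16.42308
151 = 453/(1 + 16.42308·e^(−0.18t)) → 1 + 16.42308·e^(−0.18t) = 3
e^(−0.18t) = 0.12178 → t = ln(8.21154)/0.18 = 2.10554/0.18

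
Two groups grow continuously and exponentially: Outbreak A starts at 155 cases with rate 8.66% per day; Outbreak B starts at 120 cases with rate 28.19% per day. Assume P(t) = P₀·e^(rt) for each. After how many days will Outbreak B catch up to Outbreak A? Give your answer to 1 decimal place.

155·e^(0.0866t) = 120·e^(0.2819t)
155/120 = e^((0.2819 − 0.0866)t) → ln(1.29167) = 0.1953·t
t = 0.25593 / 0.1953

t ≈ 1.3 days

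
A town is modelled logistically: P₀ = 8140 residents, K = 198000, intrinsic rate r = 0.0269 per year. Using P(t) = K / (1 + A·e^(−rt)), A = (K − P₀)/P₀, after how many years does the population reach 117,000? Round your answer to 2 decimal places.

A = (198000 − 8140)/8140 = 23.32432
117000 = 198000/(1 + 23.32432·e^(−0.0269t)) → 1 + 23.32432·e^(−0.0269t) = 1.69231
e^(−0.0269t) = 0.029682 → t = ln(33.69069)/0.0269 = 3.51722/0.0269

t ≈ 130.75 years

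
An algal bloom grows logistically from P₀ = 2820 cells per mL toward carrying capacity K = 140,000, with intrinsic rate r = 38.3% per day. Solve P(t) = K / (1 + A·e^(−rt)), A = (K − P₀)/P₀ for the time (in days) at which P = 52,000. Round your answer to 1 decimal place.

A = (140000 − 2820)/2820 = 48.64539
52000 = 140000/(1 + 48.64539·e^(−0.383t)) → 1 + 48.64539·e^(−0.383t) = 2.69231
e^(−0.383t) = 0.034789 → t = ln(28.745)/0.383 = 3.35846/0.383

t ≈ 8.8 days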